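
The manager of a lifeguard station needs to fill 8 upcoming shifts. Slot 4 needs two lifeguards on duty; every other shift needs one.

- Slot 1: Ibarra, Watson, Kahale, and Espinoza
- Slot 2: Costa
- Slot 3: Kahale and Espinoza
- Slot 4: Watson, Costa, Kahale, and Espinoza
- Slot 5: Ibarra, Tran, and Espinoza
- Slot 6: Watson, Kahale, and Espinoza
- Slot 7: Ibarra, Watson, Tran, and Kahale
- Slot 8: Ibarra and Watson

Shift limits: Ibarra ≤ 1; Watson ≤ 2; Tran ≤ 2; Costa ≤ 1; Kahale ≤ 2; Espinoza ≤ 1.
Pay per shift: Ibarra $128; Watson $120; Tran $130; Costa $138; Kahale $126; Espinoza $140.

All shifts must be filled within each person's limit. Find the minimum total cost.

Slot 2 can only be covered by Costa, so that assignment is forced.
Picking the cheapest available lifeguard for each shift independently would cost $1118, but that ignores the shift limits.
An optimal schedule: Slot 1→Watson, Slot 2→Costa, Slot 3→Kahale, Slot 4→Kahale+Espinoza, Slot 5→Tran, Slot 6→Watson, Slot 7→Tran, Slot 8→Ibarra.
Total: 120 + 138 + 126 + 126 + 140 + 130 + 120 + 130 + 128 = $1158.

$1158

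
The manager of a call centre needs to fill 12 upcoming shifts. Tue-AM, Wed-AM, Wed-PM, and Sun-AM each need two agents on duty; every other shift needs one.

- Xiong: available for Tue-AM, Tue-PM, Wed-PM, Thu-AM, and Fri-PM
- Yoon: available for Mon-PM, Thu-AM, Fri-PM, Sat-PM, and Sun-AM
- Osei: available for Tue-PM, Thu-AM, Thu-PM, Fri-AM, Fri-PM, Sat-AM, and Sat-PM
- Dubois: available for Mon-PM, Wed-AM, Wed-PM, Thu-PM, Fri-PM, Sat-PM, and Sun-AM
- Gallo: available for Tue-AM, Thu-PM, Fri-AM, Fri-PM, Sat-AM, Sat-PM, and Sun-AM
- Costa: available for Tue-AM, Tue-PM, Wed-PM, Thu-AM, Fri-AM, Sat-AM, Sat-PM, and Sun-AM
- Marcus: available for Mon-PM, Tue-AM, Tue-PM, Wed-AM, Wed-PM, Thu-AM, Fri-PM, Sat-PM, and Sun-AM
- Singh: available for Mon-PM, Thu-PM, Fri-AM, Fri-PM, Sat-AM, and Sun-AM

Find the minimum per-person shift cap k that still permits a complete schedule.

With 8 agents and 16 worker-slots to fill, someone must work at least ⌈16/8⌉ = 2 shifts, so k ≥ 2.
k = 2 works: Mon-PM→Yoon, Tue-AM→Gallo+Costa, Tue-PM→Xiong, Wed-AM→Dubois+Marcus, Wed-PM→Dubois+Costa, Thu-AM→Xiong, Thu-PM→Osei, Fri-AM→Osei, Fri-PM→Singh, Sat-AM→Gallo, Sat-PM→Yoon, Sun-AM→Marcus+Singh.
Loads: Xiong 2, Yoon 2, Osei 2, Dubois 2, Gallo 2, Costa 2, Marcus 2, Singh 2 — all ≤ 2.

2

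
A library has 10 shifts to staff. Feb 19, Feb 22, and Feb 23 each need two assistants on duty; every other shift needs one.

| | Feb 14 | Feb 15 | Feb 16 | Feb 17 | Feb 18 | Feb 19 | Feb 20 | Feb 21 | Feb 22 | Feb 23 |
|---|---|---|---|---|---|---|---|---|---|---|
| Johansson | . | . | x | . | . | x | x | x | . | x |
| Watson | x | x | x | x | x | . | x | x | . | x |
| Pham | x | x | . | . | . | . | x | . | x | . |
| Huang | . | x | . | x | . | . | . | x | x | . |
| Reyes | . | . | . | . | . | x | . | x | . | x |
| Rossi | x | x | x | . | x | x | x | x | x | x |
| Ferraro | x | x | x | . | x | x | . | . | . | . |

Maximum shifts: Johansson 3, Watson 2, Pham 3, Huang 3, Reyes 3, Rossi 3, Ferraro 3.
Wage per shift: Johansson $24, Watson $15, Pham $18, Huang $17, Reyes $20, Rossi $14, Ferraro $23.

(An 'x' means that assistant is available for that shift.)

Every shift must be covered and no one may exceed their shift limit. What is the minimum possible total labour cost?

$217

Picking the cheapest available assistant for each shift independently would cost $193, but that ignores the shift limits.
An optimal schedule: Feb 14→Pham, Feb 15→Huang, Feb 16→Rossi, Feb 17→Watson, Feb 18→Rossi, Feb 19→Rossi+Reyes, Feb 20→Pham, Feb 21→Huang, Feb 22→Huang+Pham, Feb 23→Watson+Reyes.
Total: 18 + 17 + 14 + 15 + 14 + 14 + 20 + 18 + 17 + 17 + 18 + 15 + 20 = $217.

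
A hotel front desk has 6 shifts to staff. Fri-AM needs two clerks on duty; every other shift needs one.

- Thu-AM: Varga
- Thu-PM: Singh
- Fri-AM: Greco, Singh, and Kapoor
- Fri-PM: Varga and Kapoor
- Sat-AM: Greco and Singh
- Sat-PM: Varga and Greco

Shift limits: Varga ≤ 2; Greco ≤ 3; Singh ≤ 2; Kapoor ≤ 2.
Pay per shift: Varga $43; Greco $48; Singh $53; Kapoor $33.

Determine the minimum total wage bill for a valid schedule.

$301

Thu-AM can only be covered by Varga, so that assignment is forced.
Thu-PM can only be covered by Singh, so that assignment is forced.
Picking the cheapest available clerk for each shift independently would cost $301, and that bound is achievable.
An optimal schedule: Thu-AM→Varga, Thu-PM→Singh, Fri-AM→Kapoor+Greco, Fri-PM→Kapoor, Sat-AM→Greco, Sat-PM→Varga.
Total: 43 + 53 + 33 + 48 + 33 + 48 + 43 = $301.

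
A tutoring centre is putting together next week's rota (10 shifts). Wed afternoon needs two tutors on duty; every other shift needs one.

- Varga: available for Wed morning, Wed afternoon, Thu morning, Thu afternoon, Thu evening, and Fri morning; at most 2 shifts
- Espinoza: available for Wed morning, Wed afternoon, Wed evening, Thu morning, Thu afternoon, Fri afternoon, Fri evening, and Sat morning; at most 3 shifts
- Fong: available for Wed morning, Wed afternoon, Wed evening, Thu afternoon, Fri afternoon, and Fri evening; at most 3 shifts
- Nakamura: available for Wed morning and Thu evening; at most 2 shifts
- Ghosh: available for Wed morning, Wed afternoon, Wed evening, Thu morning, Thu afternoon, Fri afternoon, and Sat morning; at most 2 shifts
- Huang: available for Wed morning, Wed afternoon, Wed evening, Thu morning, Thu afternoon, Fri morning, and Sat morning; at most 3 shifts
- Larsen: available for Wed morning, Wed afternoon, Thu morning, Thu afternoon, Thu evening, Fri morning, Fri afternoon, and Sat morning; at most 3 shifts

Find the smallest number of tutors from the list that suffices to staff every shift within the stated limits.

11 slots to fill and no one can take more than 3, so at least ⌈11/3⌉ = 4 tutors are needed.
Varga, Espinoza, Fong, and Huang alone can cover everything: Wed morning→Fong, Wed afternoon→Fong+Huang, Wed evening→Fong, Thu morning→Huang, Thu afternoon→Huang, Thu evening→Varga, Fri morning→Varga, Fri afternoon→Espinoza, Fri evening→Espinoza, Sat morning→Espinoza.

4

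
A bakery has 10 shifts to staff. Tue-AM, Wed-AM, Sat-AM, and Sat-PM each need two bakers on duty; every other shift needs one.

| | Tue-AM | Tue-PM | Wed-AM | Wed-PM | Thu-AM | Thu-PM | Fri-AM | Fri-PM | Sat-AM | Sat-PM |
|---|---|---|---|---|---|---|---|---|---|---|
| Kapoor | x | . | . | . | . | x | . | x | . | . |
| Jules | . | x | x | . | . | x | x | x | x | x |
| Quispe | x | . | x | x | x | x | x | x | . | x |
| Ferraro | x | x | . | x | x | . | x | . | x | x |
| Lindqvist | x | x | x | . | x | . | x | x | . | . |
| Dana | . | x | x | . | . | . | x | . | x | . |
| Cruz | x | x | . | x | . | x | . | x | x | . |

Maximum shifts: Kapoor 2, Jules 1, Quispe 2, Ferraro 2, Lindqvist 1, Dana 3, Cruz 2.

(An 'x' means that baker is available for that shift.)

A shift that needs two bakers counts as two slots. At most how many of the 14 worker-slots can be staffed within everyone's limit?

13

Total capacity across all bakers is 2+1+2+2+1+3+2 = 13, and 14 slots are needed, so at most 13 can be filled.
An assignment achieving 13: Tue-AM→Kapoor+Cruz, Tue-PM→Dana, Wed-AM→Lindqvist+Dana, Wed-PM→Quispe, Thu-AM→Quispe, Thu-PM→Kapoor, Fri-PM→Cruz, Sat-AM→Ferraro+Dana, Sat-PM→Jules+Ferraro.
Loads: Kapoor 2/2, Jules 1/1, Quispe 2/2, Ferraro 2/2, Lindqvist 1/1, Dana 3/3, Cruz 2/2.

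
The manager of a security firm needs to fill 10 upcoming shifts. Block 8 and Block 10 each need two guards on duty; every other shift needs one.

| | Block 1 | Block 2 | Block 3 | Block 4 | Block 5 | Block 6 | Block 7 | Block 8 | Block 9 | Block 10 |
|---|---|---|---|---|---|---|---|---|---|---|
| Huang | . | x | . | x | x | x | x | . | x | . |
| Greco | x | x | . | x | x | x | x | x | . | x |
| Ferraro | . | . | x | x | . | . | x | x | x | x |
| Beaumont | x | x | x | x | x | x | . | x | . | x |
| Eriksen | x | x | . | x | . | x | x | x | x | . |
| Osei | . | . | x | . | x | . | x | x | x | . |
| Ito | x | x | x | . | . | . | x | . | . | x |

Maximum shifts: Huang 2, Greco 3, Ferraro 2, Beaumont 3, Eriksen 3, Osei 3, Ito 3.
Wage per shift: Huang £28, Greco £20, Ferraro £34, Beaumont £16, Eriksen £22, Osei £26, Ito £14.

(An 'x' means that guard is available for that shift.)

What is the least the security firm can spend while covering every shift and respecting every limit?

£216

Picking the cheapest available guard for each shift independently would cost £192, but that ignores the shift limits.
An optimal schedule: Block 1→Ito, Block 2→Ito, Block 3→Ito, Block 4→Greco, Block 5→Beaumont, Block 6→Beaumont, Block 7→Eriksen, Block 8→Greco+Eriksen, Block 9→Eriksen, Block 10→Beaumont+Greco.
Total: 14 + 14 + 14 + 20 + 16 + 16 + 22 + 20 + 22 + 22 + 16 + 20 = £216.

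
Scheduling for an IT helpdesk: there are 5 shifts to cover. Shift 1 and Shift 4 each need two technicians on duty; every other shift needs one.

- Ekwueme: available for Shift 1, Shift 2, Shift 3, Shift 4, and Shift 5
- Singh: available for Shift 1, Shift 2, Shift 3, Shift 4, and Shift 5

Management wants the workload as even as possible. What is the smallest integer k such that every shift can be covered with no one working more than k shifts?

4

With 2 technicians and 7 worker-slots to fill, someone must work at least ⌈7/2⌉ = 4 shifts, so k ≥ 4.
k = 4 works: Shift 1→Ekwueme+Singh, Shift 2→Ekwueme, Shift 3→Ekwueme, Shift 4→Ekwueme+Singh, Shift 5→Singh.
Loads: Ekwueme 4, Singh 3 — all ≤ 4.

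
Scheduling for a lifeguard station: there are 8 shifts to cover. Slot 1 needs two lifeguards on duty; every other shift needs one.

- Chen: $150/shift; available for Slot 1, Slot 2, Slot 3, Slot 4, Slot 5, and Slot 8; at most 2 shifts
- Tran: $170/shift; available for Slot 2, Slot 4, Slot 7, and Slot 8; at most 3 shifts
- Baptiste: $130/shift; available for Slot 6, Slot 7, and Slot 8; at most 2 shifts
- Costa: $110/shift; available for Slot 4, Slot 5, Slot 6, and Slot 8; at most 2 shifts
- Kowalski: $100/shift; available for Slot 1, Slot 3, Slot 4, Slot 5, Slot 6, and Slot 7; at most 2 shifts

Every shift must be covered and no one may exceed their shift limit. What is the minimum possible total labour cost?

Slot 1 can only be covered by Chen and Kowalski, so that assignment is forced.
Picking the cheapest available lifeguard for each shift independently would cost $1010, but that ignores the shift limits.
An optimal schedule: Slot 1→Kowalski+Chen, Slot 2→Chen, Slot 3→Kowalski, Slot 4→Tran, Slot 5→Costa, Slot 6→Costa, Slot 7→Baptiste, Slot 8→Baptiste.
Total: 100 + 150 + 150 + 100 + 170 + 110 + 110 + 130 + 130 = $1150.

$1150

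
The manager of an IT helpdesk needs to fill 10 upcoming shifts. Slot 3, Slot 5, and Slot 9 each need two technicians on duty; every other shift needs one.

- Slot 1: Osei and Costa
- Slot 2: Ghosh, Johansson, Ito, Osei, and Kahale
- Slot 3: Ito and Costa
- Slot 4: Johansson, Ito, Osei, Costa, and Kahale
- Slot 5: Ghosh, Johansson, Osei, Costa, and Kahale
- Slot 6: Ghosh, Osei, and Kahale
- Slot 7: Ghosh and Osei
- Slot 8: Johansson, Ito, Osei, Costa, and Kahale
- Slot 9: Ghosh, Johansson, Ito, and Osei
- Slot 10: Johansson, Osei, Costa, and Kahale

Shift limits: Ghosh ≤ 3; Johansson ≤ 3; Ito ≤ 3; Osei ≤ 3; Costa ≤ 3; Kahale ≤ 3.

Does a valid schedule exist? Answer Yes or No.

Slot 3 can only be covered by Ito and Costa, so that assignment is forced.
One valid schedule: Slot 1→Osei, Slot 2→Ghosh, Slot 3→Ito+Costa, Slot 4→Johansson, Slot 5→Osei+Costa, Slot 6→Ghosh, Slot 7→Ghosh, Slot 8→Johansson, Slot 9→Ito+Osei, Slot 10→Johansson.
Loads: Ghosh 3/3, Johansson 3/3, Ito 2/3, Osei 3/3, Costa 2/3, Kahale 0/3 — all within limits.

Yes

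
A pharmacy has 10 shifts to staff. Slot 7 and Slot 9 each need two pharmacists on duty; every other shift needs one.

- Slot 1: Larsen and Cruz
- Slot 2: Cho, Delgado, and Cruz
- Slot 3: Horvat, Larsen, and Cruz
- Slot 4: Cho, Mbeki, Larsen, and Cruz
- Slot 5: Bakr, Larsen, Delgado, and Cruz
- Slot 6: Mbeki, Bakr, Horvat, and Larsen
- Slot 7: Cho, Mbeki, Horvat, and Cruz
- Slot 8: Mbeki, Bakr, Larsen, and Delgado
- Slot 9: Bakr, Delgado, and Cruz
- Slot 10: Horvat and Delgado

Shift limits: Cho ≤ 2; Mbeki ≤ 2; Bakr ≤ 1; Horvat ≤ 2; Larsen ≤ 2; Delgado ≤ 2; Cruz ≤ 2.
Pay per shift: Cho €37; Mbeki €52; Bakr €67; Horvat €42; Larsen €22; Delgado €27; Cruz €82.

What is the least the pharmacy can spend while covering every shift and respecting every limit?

€509

Picking the cheapest available pharmacist for each shift independently would cost €359, but that ignores the shift limits.
An optimal schedule: Slot 1→Larsen, Slot 2→Cho, Slot 3→Horvat, Slot 4→Cho, Slot 5→Larsen, Slot 6→Mbeki, Slot 7→Mbeki+Cruz, Slot 8→Delgado, Slot 9→Bakr+Delgado, Slot 10→Horvat.
Total: 22 + 37 + 42 + 37 + 22 + 52 + 52 + 82 + 27 + 67 + 27 + 42 = €509.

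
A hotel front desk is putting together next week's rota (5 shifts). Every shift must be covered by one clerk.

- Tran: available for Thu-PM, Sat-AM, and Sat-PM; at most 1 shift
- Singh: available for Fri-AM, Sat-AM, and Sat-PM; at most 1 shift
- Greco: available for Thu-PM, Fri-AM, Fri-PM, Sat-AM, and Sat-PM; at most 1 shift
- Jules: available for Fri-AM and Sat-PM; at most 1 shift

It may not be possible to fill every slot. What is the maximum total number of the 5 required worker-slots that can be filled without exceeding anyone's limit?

Total capacity across all clerks is 1+1+1+1 = 4, and 5 slots are needed, so at most 4 can be filled.
An assignment achieving 4: Thu-PM→Tran, Fri-AM→Singh, Fri-PM→Greco, Sat-PM→Jules.
Loads: Tran 1/1, Singh 1/1, Greco 1/1, Jules 1/1.

4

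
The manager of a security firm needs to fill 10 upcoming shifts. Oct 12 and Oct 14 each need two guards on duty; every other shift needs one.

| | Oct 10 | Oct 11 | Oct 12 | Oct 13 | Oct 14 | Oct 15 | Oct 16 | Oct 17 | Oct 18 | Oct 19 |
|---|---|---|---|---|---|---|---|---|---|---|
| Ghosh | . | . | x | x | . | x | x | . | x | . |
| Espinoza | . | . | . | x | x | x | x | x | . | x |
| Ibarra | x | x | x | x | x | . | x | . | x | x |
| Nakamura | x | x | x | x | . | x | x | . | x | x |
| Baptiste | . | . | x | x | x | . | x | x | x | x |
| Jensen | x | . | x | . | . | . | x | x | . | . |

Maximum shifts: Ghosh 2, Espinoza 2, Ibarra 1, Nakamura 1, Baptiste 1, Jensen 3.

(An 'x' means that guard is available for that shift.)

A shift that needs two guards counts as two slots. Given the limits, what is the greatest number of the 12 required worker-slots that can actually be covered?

Total capacity across all guards is 2+2+1+1+1+3 = 10, and 12 slots are needed, so at most 10 can be filled.
An assignment achieving 10: Oct 10→Nakamura, Oct 11→Ibarra, Oct 12→Jensen, Oct 14→Espinoza+Baptiste, Oct 15→Ghosh, Oct 16→Jensen, Oct 17→Jensen, Oct 18→Ghosh, Oct 19→Espinoza.
Loads: Ghosh 2/2, Espinoza 2/2, Ibarra 1/1, Nakamura 1/1, Baptiste 1/1, Jensen 3/3.

10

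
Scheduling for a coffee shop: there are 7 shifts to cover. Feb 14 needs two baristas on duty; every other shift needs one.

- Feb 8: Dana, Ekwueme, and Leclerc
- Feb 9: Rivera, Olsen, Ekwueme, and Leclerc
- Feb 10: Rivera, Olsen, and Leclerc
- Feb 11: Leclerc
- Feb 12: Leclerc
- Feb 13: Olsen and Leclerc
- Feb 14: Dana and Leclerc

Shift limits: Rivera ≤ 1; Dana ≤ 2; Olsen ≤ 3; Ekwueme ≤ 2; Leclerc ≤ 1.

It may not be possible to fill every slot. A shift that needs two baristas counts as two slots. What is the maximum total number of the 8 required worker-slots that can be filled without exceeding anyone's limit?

Total capacity across all baristas is 1+2+3+2+1 = 9, and 8 slots are needed, so at most 8 can be filled.
Shifts {Feb 11, Feb 12} need 2 slots but only Leclerc are available for them, supplying at most 1 — so at least 1 slot must go unfilled.
An assignment achieving 6: Feb 8→Dana, Feb 9→Olsen, Feb 10→Rivera, Feb 11→Leclerc, Feb 13→Olsen, Feb 14→Dana.
Loads: Rivera 1/1, Dana 2/2, Olsen 2/3, Ekwueme 0/2, Leclerc 1/1.

6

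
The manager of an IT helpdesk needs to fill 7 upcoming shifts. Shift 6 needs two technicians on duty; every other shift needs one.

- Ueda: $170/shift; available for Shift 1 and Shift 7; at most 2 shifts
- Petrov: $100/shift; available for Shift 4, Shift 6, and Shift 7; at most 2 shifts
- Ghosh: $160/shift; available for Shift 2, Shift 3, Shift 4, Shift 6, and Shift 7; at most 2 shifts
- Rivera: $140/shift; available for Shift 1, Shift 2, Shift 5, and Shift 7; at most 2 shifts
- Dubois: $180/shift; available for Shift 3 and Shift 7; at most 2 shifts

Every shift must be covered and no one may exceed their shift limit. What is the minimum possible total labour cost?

$1140

Shift 5 can only be covered by Rivera, so that assignment is forced.
Shift 6 can only be covered by Petrov and Ghosh, so that assignment is forced.
Picking the cheapest available technician for each shift independently would cost $1040, but that ignores the shift limits.
An optimal schedule: Shift 1→Ueda, Shift 2→Rivera, Shift 3→Ghosh, Shift 4→Petrov, Shift 5→Rivera, Shift 6→Petrov+Ghosh, Shift 7→Ueda.
Total: 170 + 140 + 160 + 100 + 140 + 100 + 160 + 170 = $1140.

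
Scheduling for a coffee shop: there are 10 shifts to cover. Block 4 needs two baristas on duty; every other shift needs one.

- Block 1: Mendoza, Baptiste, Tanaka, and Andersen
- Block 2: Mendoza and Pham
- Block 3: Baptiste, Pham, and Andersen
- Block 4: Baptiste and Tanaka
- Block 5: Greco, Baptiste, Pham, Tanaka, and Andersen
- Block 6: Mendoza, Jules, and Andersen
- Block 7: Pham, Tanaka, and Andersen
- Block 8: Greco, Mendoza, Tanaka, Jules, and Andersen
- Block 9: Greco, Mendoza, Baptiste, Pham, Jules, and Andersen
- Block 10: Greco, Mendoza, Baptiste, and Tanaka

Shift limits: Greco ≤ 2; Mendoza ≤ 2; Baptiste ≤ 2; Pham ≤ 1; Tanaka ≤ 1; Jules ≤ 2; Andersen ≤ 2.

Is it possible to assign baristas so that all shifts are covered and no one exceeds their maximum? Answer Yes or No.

Yes

Block 4 can only be covered by Baptiste and Tanaka, so that assignment is forced.
One valid schedule: Block 1→Andersen, Block 2→Mendoza, Block 3→Baptiste, Block 4→Baptiste+Tanaka, Block 5→Greco, Block 6→Mendoza, Block 7→Pham, Block 8→Jules, Block 9→Jules, Block 10→Greco.
Loads: Greco 2/2, Mendoza 2/2, Baptiste 2/2, Pham 1/1, Tanaka 1/1, Jules 2/2, Andersen 1/2 — all within limits.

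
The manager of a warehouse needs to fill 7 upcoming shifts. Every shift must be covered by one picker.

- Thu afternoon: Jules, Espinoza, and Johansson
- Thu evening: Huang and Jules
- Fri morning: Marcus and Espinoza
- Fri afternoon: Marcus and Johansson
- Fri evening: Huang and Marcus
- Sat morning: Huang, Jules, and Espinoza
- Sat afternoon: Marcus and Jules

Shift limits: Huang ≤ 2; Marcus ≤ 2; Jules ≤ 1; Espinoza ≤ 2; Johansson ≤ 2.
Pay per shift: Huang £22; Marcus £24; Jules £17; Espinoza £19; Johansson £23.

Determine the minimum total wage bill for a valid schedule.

£145

Picking the cheapest available picker for each shift independently would cost £132, but that ignores the shift limits.
An optimal schedule: Thu afternoon→Johansson, Thu evening→Huang, Fri morning→Espinoza, Fri afternoon→Johansson, Fri evening→Huang, Sat morning→Espinoza, Sat afternoon→Jules.
Total: 23 + 22 + 19 + 23 + 22 + 19 + 17 = £145.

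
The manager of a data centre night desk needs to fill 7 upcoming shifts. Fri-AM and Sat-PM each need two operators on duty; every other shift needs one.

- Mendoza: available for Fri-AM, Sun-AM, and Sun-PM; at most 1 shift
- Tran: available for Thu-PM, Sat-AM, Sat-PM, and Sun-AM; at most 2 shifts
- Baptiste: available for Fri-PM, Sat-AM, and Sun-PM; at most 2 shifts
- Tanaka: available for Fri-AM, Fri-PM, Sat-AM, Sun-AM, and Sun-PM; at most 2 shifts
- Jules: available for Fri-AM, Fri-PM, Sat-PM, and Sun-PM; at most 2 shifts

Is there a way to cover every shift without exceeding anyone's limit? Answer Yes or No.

Thu-PM can only be covered by Tran, so that assignment is forced.
Sat-PM can only be covered by Tran and Jules, so that assignment is forced.
One valid schedule: Thu-PM→Tran, Fri-AM→Mendoza+Tanaka, Fri-PM→Baptiste, Sat-AM→Baptiste, Sat-PM→Tran+Jules, Sun-AM→Tanaka, Sun-PM→Jules.
Loads: Mendoza 1/1, Tran 2/2, Baptiste 2/2, Tanaka 2/2, Jules 2/2 — all within limits.

Yes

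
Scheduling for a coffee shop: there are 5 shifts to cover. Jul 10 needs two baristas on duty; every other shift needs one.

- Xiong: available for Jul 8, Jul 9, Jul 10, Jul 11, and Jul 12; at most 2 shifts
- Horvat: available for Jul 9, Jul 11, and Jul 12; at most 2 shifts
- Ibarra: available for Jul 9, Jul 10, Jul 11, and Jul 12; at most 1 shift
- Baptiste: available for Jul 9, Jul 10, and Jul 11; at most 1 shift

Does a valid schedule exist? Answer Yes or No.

Jul 8 can only be covered by Xiong, so that assignment is forced.
One valid schedule: Jul 8→Xiong, Jul 9→Horvat, Jul 10→Xiong+Ibarra, Jul 11→Baptiste, Jul 12→Horvat.
Loads: Xiong 2/2, Horvat 2/2, Ibarra 1/1, Baptiste 1/1 — all within limits.

Yes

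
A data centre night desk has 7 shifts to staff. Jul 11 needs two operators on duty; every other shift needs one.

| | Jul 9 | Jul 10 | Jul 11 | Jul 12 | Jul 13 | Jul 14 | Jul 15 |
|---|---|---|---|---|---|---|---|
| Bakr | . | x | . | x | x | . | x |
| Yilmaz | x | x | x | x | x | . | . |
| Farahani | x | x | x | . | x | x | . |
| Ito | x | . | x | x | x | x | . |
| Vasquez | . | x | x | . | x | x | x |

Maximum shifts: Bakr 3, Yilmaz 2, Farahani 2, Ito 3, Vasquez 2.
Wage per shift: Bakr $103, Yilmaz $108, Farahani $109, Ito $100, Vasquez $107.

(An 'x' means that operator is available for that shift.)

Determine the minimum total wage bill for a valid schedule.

$823

Picking the cheapest available operator for each shift independently would cost $813, but that ignores the shift limits.
An optimal schedule: Jul 9→Ito, Jul 10→Bakr, Jul 11→Ito+Vasquez, Jul 12→Ito, Jul 13→Bakr, Jul 14→Vasquez, Jul 15→Bakr.
Total: 100 + 103 + 100 + 107 + 100 + 103 + 107 + 103 = $823.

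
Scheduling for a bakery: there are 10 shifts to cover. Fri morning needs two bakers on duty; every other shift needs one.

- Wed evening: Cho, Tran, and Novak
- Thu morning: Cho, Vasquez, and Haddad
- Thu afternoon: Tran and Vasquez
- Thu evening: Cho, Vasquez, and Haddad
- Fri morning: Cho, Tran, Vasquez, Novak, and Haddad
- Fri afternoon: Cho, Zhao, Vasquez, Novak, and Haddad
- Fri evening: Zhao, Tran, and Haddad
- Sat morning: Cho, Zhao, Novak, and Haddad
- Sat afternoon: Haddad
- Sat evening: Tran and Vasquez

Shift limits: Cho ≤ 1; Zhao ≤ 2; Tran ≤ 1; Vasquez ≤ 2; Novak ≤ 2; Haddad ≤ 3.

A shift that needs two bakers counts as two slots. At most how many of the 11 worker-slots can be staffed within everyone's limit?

11

Total capacity across all bakers is 1+2+1+2+2+3 = 11, and 11 slots are needed, so at most 11 can be filled.
An assignment achieving 11: Wed evening→Cho, Thu morning→Vasquez, Thu afternoon→Tran, Thu evening→Haddad, Fri morning→Novak+Haddad, Fri afternoon→Novak, Fri evening→Zhao, Sat morning→Zhao, Sat afternoon→Haddad, Sat evening→Vasquez.
Loads: Cho 1/1, Zhao 2/2, Tran 1/1, Vasquez 2/2, Novak 2/2, Haddad 3/3.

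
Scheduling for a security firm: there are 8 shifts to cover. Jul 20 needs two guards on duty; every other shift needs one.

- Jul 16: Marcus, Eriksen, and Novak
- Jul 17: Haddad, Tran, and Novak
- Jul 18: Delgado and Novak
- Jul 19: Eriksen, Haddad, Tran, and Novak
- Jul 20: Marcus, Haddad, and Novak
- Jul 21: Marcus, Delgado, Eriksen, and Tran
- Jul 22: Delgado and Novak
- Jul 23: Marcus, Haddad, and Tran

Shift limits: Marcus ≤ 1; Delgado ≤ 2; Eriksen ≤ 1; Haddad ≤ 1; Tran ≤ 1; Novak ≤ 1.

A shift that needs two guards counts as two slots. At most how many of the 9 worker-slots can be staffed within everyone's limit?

7

Total capacity across all guards is 1+2+1+1+1+1 = 7, and 9 slots are needed, so at most 7 can be filled.
An assignment achieving 7: Jul 16→Marcus, Jul 17→Haddad, Jul 18→Delgado, Jul 19→Eriksen, Jul 20→Novak, Jul 22→Delgado, Jul 23→Tran.
Loads: Marcus 1/1, Delgado 2/2, Eriksen 1/1, Haddad 1/1, Tran 1/1, Novak 1/1.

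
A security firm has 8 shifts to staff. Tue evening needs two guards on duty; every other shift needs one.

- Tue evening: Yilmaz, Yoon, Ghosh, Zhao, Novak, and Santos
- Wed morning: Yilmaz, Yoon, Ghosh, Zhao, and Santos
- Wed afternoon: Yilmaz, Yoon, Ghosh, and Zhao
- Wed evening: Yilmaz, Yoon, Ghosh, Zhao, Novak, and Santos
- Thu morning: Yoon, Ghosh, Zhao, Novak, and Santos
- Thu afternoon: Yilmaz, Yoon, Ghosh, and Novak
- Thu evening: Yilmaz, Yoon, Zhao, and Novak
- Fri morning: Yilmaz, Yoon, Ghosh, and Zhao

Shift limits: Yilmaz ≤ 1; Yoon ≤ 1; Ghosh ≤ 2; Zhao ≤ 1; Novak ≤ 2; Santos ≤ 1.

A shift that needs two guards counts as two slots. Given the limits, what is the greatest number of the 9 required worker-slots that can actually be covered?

8

Total capacity across all guards is 1+1+2+1+2+1 = 8, and 9 slots are needed, so at most 8 can be filled.
An assignment achieving 8: Tue evening→Novak+Santos, Wed morning→Ghosh, Wed afternoon→Yilmaz, Thu morning→Novak, Thu afternoon→Yoon, Thu evening→Zhao, Fri morning→Ghosh.
Loads: Yilmaz 1/1, Yoon 1/1, Ghosh 2/2, Zhao 1/1, Novak 2/2, Santos 1/1.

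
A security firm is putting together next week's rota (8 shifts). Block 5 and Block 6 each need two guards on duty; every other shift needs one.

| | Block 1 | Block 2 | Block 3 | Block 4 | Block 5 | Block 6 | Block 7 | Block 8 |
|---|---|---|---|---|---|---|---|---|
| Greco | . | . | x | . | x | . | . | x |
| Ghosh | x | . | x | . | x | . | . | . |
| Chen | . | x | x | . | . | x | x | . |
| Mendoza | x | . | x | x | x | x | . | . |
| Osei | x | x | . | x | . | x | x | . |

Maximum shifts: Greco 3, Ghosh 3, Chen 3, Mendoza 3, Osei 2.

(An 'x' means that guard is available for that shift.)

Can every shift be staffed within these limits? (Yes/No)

Block 8 can only be covered by Greco, so that assignment is forced.
One valid schedule: Block 1→Ghosh, Block 2→Chen, Block 3→Greco, Block 4→Mendoza, Block 5→Greco+Ghosh, Block 6→Chen+Mendoza, Block 7→Chen, Block 8→Greco.
Loads: Greco 3/3, Ghosh 2/3, Chen 3/3, Mendoza 2/3, Osei 0/2 — all within limits.

Yes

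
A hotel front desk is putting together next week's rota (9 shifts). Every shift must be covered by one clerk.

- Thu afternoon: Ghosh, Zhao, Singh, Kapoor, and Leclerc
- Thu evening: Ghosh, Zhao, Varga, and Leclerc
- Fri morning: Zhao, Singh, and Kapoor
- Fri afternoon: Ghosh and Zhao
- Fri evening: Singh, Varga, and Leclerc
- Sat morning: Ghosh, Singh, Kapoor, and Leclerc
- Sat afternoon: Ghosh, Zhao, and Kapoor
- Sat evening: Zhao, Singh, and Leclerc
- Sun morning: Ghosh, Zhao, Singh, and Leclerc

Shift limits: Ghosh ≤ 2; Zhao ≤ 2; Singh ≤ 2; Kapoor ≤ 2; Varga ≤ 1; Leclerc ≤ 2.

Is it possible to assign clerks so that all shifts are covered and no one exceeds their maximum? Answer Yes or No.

Yes

One valid schedule: Thu afternoon→Kapoor, Thu evening→Varga, Fri morning→Zhao, Fri afternoon→Ghosh, Fri evening→Singh, Sat morning→Singh, Sat afternoon→Ghosh, Sat evening→Zhao, Sun morning→Leclerc.
Loads: Ghosh 2/2, Zhao 2/2, Singh 2/2, Kapoor 1/2, Varga 1/1, Leclerc 1/2 — all within limits.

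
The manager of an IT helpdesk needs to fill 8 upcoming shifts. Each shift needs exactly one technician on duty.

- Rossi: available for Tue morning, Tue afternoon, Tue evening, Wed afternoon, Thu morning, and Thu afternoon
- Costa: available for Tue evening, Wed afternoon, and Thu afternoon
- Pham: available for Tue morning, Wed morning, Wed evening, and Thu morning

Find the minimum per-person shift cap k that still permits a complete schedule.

With 3 technicians and 8 worker-slots to fill, someone must work at least ⌈8/3⌉ = 3 shifts, so k ≥ 3.
k = 3 works: Tue morning→Rossi, Tue afternoon→Rossi, Tue evening→Rossi, Wed morning→Pham, Wed afternoon→Costa, Wed evening→Pham, Thu morning→Pham, Thu afternoon→Costa.
Loads: Rossi 3, Costa 2, Pham 3 — all ≤ 3.

3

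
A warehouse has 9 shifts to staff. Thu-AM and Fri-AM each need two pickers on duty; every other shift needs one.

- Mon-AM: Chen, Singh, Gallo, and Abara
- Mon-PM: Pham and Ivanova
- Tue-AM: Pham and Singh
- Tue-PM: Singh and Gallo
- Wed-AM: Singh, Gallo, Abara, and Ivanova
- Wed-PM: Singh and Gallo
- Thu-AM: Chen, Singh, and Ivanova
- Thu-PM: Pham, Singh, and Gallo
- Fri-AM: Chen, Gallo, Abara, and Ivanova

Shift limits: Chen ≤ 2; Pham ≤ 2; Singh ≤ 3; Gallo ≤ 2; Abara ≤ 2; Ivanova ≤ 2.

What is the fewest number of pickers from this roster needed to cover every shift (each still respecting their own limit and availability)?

11 slots to fill and no one can take more than 3, so at least ⌈11/3⌉ = 4 pickers are needed.
Any 4 pickers together have capacity at most 3+2+2+2 = 9 < 11 slots, so 4 can never suffice.
Chen, Pham, Singh, Gallo, and Abara alone can cover everything: Mon-AM→Abara, Mon-PM→Pham, Tue-AM→Pham, Tue-PM→Singh, Wed-AM→Gallo, Wed-PM→Singh, Thu-AM→Chen+Singh, Thu-PM→Gallo, Fri-AM→Chen+Abara.

5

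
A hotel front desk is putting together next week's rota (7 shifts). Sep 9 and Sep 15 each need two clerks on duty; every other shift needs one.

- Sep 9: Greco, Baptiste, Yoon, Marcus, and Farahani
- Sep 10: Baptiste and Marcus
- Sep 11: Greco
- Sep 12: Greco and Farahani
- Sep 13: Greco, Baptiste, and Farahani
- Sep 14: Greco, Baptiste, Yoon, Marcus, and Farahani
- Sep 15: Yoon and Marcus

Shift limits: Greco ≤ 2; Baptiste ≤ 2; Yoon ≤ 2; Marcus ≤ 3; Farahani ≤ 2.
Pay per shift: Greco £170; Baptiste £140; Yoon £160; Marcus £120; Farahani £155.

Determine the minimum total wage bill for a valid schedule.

Sep 11 can only be covered by Greco, so that assignment is forced.
Sep 15 can only be covered by Yoon and Marcus, so that assignment is forced.
Picking the cheapest available clerk for each shift independently would cost £1245, but that ignores the shift limits.
An optimal schedule: Sep 9→Baptiste+Farahani, Sep 10→Marcus, Sep 11→Greco, Sep 12→Farahani, Sep 13→Baptiste, Sep 14→Marcus, Sep 15→Marcus+Yoon.
Total: 140 + 155 + 120 + 170 + 155 + 140 + 120 + 120 + 160 = £1280.

£1280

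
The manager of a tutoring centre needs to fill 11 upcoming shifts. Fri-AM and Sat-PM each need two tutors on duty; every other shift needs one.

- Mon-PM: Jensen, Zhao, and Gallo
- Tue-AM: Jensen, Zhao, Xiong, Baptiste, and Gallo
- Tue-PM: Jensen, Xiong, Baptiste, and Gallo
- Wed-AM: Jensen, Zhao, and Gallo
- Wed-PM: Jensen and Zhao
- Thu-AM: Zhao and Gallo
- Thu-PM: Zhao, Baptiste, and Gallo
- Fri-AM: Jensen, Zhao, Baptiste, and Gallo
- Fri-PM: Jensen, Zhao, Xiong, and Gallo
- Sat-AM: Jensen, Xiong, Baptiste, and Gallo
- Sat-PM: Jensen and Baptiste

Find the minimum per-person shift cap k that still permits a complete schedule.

3

With 5 tutors and 13 worker-slots to fill, someone must work at least ⌈13/5⌉ = 3 shifts, so k ≥ 3.
k = 3 works: Mon-PM→Jensen, Tue-AM→Baptiste, Tue-PM→Xiong, Wed-AM→Zhao, Wed-PM→Jensen, Thu-AM→Zhao, Thu-PM→Zhao, Fri-AM→Baptiste+Gallo, Fri-PM→Xiong, Sat-AM→Xiong, Sat-PM→Jensen+Baptiste.
Loads: Jensen 3, Zhao 3, Xiong 3, Baptiste 3, Gallo 1 — all ≤ 3.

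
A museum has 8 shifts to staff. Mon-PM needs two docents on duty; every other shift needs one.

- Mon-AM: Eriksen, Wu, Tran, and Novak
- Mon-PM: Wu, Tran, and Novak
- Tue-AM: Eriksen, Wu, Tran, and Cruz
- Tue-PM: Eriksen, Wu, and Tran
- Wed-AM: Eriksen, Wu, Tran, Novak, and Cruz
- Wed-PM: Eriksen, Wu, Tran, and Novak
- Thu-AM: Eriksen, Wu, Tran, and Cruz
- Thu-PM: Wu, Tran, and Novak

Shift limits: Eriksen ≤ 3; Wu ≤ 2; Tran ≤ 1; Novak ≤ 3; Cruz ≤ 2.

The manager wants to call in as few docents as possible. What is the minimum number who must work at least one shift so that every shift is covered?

9 slots to fill and no one can take more than 3, so at least ⌈9/3⌉ = 3 docents are needed.
Any 3 docents together have capacity at most 3+3+2 = 8 < 9 slots, so 3 can never suffice.
Eriksen, Wu, Tran, and Novak alone can cover everything: Mon-AM→Novak, Mon-PM→Wu+Tran, Tue-AM→Eriksen, Tue-PM→Eriksen, Wed-AM→Novak, Wed-PM→Novak, Thu-AM→Eriksen, Thu-PM→Wu.

4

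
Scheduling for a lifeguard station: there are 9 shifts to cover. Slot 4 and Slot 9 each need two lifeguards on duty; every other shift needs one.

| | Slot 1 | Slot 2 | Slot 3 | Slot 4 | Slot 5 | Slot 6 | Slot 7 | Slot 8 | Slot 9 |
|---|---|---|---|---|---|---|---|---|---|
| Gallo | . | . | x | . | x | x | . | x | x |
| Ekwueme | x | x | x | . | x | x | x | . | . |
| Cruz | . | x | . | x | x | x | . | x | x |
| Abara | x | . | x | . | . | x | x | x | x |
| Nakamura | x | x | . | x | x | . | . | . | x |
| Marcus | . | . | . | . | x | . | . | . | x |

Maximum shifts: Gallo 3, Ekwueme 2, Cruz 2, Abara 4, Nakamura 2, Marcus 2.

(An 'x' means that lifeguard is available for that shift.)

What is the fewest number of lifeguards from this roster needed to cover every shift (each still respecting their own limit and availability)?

11 slots to fill and no one can take more than 4, so at least ⌈11/4⌉ = 3 lifeguards are needed.
Any 3 lifeguards together have capacity at most 4+3+2 = 9 < 11 slots, so 3 can never suffice.
Gallo, Cruz, Abara, and Nakamura alone can cover everything: Slot 1→Abara, Slot 2→Cruz, Slot 3→Gallo, Slot 4→Cruz+Nakamura, Slot 5→Gallo, Slot 6→Gallo, Slot 7→Abara, Slot 8→Abara, Slot 9→Abara+Nakamura.

4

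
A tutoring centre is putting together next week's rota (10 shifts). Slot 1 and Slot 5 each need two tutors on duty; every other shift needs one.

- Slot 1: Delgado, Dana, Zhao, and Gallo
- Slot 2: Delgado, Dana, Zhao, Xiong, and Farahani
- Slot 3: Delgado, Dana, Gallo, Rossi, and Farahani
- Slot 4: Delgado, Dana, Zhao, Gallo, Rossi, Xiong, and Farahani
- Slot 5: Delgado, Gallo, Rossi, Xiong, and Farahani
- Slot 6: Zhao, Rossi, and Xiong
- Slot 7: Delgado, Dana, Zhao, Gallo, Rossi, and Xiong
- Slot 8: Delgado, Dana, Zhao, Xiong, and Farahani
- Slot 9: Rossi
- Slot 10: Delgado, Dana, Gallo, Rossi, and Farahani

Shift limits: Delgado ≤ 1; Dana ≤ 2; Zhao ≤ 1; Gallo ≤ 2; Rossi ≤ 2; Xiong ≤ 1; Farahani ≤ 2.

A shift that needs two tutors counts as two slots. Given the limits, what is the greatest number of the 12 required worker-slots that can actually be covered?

Total capacity across all tutors is 1+2+1+2+2+1+2 = 11, and 12 slots are needed, so at most 11 can be filled.
An assignment achieving 11: Slot 1→Delgado+Dana, Slot 2→Dana, Slot 3→Gallo, Slot 4→Farahani, Slot 5→Gallo+Rossi, Slot 6→Zhao, Slot 8→Xiong, Slot 9→Rossi, Slot 10→Farahani.
Loads: Delgado 1/1, Dana 2/2, Zhao 1/1, Gallo 2/2, Rossi 2/2, Xiong 1/1, Farahani 2/2.

11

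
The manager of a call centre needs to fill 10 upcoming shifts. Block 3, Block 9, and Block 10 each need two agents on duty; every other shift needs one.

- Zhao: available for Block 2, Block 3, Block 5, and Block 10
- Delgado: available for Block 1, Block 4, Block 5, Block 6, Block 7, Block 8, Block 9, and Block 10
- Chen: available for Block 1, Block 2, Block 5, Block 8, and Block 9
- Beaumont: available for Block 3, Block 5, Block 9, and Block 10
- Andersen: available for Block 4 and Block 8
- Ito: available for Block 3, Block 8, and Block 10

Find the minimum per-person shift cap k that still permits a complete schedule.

3

With 6 agents and 13 worker-slots to fill, someone must work at least ⌈13/6⌉ = 3 shifts, so k ≥ 3.
k = 3 works: Block 1→Delgado, Block 2→Zhao, Block 3→Zhao+Beaumont, Block 4→Andersen, Block 5→Zhao, Block 6→Delgado, Block 7→Delgado, Block 8→Chen, Block 9→Chen+Beaumont, Block 10→Beaumont+Ito.
Loads: Zhao 3, Delgado 3, Chen 2, Beaumont 3, Andersen 1, Ito 1 — all ≤ 3.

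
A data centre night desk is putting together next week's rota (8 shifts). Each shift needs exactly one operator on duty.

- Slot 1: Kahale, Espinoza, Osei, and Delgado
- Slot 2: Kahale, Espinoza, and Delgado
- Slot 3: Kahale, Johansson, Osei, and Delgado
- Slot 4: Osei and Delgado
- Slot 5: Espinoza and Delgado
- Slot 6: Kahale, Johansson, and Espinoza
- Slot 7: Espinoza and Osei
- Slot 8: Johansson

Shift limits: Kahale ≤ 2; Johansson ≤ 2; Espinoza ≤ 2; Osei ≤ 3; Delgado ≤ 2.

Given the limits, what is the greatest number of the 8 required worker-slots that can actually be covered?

8

Total capacity across all operators is 2+2+2+3+2 = 11, and 8 slots are needed, so at most 8 can be filled.
An assignment achieving 8: Slot 1→Osei, Slot 2→Kahale, Slot 3→Johansson, Slot 4→Osei, Slot 5→Espinoza, Slot 6→Kahale, Slot 7→Espinoza, Slot 8→Johansson.
Loads: Kahale 2/2, Johansson 2/2, Espinoza 2/2, Osei 2/3, Delgado 0/2.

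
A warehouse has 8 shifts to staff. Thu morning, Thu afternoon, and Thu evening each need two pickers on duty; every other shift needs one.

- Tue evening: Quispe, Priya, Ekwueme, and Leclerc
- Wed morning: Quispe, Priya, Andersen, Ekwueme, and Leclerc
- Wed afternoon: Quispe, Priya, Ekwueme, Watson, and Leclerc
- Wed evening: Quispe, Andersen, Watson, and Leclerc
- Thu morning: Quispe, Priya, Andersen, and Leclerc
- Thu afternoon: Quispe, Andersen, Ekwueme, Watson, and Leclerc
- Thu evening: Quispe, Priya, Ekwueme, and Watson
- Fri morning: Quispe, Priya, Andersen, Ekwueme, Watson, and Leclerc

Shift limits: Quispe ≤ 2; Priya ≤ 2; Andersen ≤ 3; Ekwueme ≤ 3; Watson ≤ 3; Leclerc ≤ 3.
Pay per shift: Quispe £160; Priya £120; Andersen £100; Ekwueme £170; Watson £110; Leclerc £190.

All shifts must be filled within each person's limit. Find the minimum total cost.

£1360

Picking the cheapest available picker for each shift independently would cost £1190, but that ignores the shift limits.
An optimal schedule: Tue evening→Priya, Wed morning→Andersen, Wed afternoon→Watson, Wed evening→Andersen, Thu morning→Andersen+Priya, Thu afternoon→Quispe+Ekwueme, Thu evening→Watson+Quispe, Fri morning→Watson.
Total: 120 + 100 + 110 + 100 + 100 + 120 + 160 + 170 + 110 + 160 + 110 = £1360.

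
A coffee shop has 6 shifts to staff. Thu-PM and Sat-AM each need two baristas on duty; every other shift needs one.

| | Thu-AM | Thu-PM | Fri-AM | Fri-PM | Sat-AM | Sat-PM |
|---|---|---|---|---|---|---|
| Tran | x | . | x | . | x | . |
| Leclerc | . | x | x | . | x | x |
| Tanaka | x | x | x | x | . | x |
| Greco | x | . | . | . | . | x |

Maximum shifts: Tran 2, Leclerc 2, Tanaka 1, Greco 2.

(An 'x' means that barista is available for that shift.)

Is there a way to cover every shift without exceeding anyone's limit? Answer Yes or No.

No

Shifts {Thu-PM, Fri-PM} need 3 worker-slots in total, but the baristas available for any of those shifts (Leclerc and Tanaka) can supply at most 2 among them. So no valid schedule exists.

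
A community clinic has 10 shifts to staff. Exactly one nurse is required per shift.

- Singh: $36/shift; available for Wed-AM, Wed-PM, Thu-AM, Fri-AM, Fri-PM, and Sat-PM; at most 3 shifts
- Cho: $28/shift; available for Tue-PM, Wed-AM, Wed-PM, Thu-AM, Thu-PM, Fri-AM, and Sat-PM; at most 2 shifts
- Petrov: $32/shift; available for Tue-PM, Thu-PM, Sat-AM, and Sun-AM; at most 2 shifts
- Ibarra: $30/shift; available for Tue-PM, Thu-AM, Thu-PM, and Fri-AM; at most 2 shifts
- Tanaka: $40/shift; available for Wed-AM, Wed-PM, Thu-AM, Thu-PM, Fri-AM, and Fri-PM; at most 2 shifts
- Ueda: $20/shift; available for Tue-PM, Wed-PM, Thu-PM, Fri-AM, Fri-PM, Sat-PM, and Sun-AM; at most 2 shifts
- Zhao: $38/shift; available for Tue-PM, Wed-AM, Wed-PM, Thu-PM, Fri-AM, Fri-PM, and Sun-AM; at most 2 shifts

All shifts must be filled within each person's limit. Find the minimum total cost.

$292

Sat-AM can only be covered by Petrov, so that assignment is forced.
Picking the cheapest available nurse for each shift independently would cost $228, but that ignores the shift limits.
An optimal schedule: Tue-PM→Ibarra, Wed-AM→Cho, Wed-PM→Singh, Thu-AM→Cho, Thu-PM→Petrov, Fri-AM→Ibarra, Fri-PM→Singh, Sat-AM→Petrov, Sat-PM→Ueda, Sun-AM→Ueda.
Total: 30 + 28 + 36 + 28 + 32 + 30 + 36 + 32 + 20 + 20 = $292.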